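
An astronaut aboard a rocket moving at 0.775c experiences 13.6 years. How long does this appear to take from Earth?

Proper time Δt₀ = 13.6 years
γ = 1/√(1 - 0.775²) = 1.582
Δt = γΔt₀ = 1.582 × 13.6 = 21.52 years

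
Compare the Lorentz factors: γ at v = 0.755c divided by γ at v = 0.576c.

γ₁ = 1/√(1 - 0.755²) = 1.525
γ₂ = 1/√(1 - 0.576²) = 1.223
γ₁/γ₂ = 1.525/1.223 = 1.247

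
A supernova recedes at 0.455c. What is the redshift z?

β = 0.455
(1+β)/(1-β) = 1.455/0.545 = 2.6697
√(2.6697) = 1.6339
z = 1.6339 - 1 = 0.6339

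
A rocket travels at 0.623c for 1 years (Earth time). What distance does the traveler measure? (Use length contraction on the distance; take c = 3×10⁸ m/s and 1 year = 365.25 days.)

Earth distance: d = v × t = 0.623c × 1 yr = 5.8981×10¹⁵ m
γ = 1.2784
d' = d/γ = 5.8981×10¹⁵/1.2784 = 4.614×10¹⁵ m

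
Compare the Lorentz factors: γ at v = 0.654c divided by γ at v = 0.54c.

γ₁ = 1/√(1 - 0.654²) = 1.322
γ₂ = 1/√(1 - 0.54²) = 1.188
γ₁/γ₂ = 1.322/1.188 = 1.113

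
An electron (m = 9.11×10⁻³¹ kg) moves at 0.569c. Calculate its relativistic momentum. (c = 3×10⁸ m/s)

γ = 1/√(1 - 0.569²) = 1.216
v = 0.569 × 3×10⁸ = 1.707×10⁸ m/s
p = γmv = 1.216 × 9.11×10⁻³¹ × 1.707×10⁸ = 1.891×10⁻²² kg·m/s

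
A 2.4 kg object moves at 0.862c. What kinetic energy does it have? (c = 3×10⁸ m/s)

γ = 1/√(1 - 0.862²) = 1.9727
γ - 1 = 0.9727
KE = (γ-1)mc² = 0.9727 × 2.4 × (3×10⁸)² = 2.101×10¹⁷ J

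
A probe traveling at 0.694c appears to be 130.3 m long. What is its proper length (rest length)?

Contracted length L = 130.3 m
γ = 1/√(1 - 0.694²) = 1.389
L₀ = γL = 1.389 × 130.3 = 181.0 m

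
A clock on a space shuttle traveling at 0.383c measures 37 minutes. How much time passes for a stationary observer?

Proper time Δt₀ = 37 minutes
γ = 1/√(1 - 0.383²) = 1.0825
Δt = γΔt₀ = 1.0825 × 37 = 40.05 minutes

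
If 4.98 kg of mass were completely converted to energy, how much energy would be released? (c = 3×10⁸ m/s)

Using E = mc²:
c² = (3×10⁸)² = 9×10¹⁶ m²/s²
E = 4.98 × 9×10¹⁶ = 4.482×10¹⁷ J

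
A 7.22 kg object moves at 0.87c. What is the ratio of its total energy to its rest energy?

E = γmc², E₀ = mc²
E/E₀ = γ = 1/√(1 - 0.87²) = 2.028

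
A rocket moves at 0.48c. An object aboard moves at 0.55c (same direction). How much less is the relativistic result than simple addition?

Classical: u' + v = 0.55 + 0.48 = 1.03c
Relativistic: u = (0.55 + 0.48)/(1 + 0.264) = 1.03/1.264 = 0.8149c
Difference: 1.03 - 0.8149 = 0.2151c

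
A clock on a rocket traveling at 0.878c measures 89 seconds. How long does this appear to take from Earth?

Proper time Δt₀ = 89 seconds
γ = 1/√(1 - 0.878²) = 2.089
Δt = γΔt₀ = 2.089 × 89 = 185.9 seconds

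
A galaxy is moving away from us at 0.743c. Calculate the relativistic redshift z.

β = 0.743
(1+β)/(1-β) = 1.743/0.257 = 6.782
√(6.782) = 2.604
z = 2.604 - 1 = 1.604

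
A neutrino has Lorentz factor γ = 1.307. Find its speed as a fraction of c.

From γ = 1/√(1 - v²/c²):
1/γ² = 1/1.307² = 0.5854
v²/c² = 1 - 0.5854 = 0.4146
v/c = √(0.4146) = 0.6439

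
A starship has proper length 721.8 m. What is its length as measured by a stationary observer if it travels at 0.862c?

Proper length L₀ = 721.8 m
γ = 1/√(1 - 0.862²) = 1.9727
L = L₀/γ = 721.8/1.9727 = 365.9 m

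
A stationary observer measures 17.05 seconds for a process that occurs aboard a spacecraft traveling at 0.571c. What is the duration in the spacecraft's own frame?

Dilated time Δt = 17.05 seconds
γ = 1/√(1 - 0.571²) = 1.218
Δt₀ = Δt/γ = 17.05/1.218 = 14.00 seconds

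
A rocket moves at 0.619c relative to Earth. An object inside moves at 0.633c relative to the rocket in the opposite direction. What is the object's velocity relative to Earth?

Object's velocity in rocket frame is u' = -0.633c
u = (u' + v)/(1 + u'v/c²) = (v - 0.633)/(1 - 0.633·v/c²)
Numerator: 0.619 - 0.633 = -0.014
Denominator: 1 - 0.391827 = 0.608173
u = -0.014/0.608173 = -0.02302c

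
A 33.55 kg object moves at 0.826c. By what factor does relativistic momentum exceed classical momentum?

p_rel = γmv, p_class = mv
Ratio = γ = 1/√(1 - 0.826²) = 1.774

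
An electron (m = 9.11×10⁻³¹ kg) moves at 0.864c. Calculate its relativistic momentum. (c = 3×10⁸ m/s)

γ = 1/√(1 - 0.864²) = 1.986
v = 0.864 × 3×10⁸ = 2.592×10⁸ m/s
p = γmv = 1.986 × 9.11×10⁻³¹ × 2.592×10⁸ = 4.690×10⁻²² kg·m/s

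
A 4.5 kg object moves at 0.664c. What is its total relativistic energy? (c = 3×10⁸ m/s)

γ = 1/√(1 - 0.664²) = 1.3374
mc² = 4.5 × (3×10⁸)² = 4.050×10¹⁷ J
E = γmc² = 1.3374 × 4.050×10¹⁷ = 5.416×10¹⁷ J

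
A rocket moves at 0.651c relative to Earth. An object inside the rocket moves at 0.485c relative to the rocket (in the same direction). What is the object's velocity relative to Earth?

u = (u' + v)/(1 + u'v/c²)
Numerator: 0.485 + 0.651 = 1.136
Denominator: 1 + 0.315735 = 1.315735
u = 1.136/1.315735 = 0.8634c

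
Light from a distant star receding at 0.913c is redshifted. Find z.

β = 0.913
(1+β)/(1-β) = 1.913/0.087 = 21.99
√(21.99) = 4.689
z = 4.689 - 1 = 3.689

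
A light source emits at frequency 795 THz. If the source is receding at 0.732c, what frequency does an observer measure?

β = v/c = 0.732
(1-β)/(1+β) = 0.268/1.732 = 0.15473
Doppler factor = √(0.15473) = 0.39336
f_obs = 795 × 0.39336 = 312.7 THz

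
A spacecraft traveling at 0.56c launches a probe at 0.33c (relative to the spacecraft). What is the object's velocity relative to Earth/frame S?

u = (u' + v)/(1 + u'v/c²)
Numerator: 0.33 + 0.56 = 0.89
Denominator: 1 + 0.1848 = 1.1848
u = 0.89/1.1848 = 0.7512c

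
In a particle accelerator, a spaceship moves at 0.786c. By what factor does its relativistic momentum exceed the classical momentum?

p_rel = γmv, p_class = mv
Ratio = γ = 1/√(1 - 0.786²)
= 1/√(0.382204) = 1.618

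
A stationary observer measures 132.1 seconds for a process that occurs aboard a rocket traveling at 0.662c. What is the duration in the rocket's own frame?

Dilated time Δt = 132.1 seconds
γ = 1/√(1 - 0.662²) = 1.3342
Δt₀ = Δt/γ = 132.1/1.3342 = 99.01 seconds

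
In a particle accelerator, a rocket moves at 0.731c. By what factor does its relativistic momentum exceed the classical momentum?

p_rel = γmv, p_class = mv
Ratio = γ = 1/√(1 - 0.731²)
= 1/√(0.465639) = 1.465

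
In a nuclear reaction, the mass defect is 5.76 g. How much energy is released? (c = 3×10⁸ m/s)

Convert mass defect: Δm = 5.76 g = 0.00576 kg
E = Δm·c² = 0.00576 × (3×10⁸)²
= 0.00576 × 9×10¹⁶ = 5.184×10¹⁴ J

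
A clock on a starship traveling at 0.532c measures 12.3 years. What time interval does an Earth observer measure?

Proper time Δt₀ = 12.3 years
γ = 1/√(1 - 0.532²) = 1.181
Δt = γΔt₀ = 1.181 × 12.3 = 14.53 years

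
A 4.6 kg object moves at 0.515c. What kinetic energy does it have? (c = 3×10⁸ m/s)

γ = 1/√(1 - 0.515²) = 1.1666
γ - 1 = 0.1666
KE = (γ-1)mc² = 0.1666 × 4.6 × (3×10⁸)² = 6.897×10¹⁶ J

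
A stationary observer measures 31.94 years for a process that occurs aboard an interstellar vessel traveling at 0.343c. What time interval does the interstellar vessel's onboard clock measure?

Dilated time Δt = 31.94 years
γ = 1/√(1 - 0.343²) = 1.0646
Δt₀ = Δt/γ = 31.94/1.0646 = 30.00 years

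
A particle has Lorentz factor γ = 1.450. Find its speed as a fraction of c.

From γ = 1/√(1 - v²/c²):
1/γ² = 1/1.450² = 0.47562
v²/c² = 1 - 0.47562 = 0.52438
v/c = √(0.52438) = 0.7241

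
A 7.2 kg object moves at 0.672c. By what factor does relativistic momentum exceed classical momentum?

p_rel = γmv, p_class = mv
Ratio = γ = 1/√(1 - 0.672²) = 1.350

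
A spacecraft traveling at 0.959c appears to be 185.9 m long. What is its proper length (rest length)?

Contracted length L = 185.9 m
γ = 1/√(1 - 0.959²) = 3.5285
L₀ = γL = 3.5285 × 185.9 = 655.9 m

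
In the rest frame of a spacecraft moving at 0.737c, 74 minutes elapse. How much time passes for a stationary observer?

Proper time Δt₀ = 74 minutes
γ = 1/√(1 - 0.737²) = 1.480
Δt = γΔt₀ = 1.480 × 74 = 109.5 minutes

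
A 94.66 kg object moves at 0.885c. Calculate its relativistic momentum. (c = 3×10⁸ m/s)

γ = 1/√(1 - 0.885²) = 2.148
v = 0.885 × 3×10⁸ = 2.655×10⁸ m/s
p = γmv = 2.148 × 94.66 × 2.655×10⁸ = 5.398×10¹⁰ kg·m/s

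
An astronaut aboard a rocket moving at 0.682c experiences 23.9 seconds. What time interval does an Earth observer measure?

Proper time Δt₀ = 23.9 seconds
γ = 1/√(1 - 0.682²) = 1.3673
Δt = γΔt₀ = 1.3673 × 23.9 = 32.68 seconds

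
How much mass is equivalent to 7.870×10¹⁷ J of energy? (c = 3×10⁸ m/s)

From E = mc², we get m = E/c²
c² = (3×10⁸)² = 9×10¹⁶ m²/s²
m = 7.870×10¹⁷ / 9×10¹⁶ = 8.744 kg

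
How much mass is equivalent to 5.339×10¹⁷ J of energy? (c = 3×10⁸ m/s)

From E = mc², we get m = E/c²
c² = (3×10⁸)² = 9×10¹⁶ m²/s²
m = 5.339×10¹⁷ / 9×10¹⁶ = 5.932 kg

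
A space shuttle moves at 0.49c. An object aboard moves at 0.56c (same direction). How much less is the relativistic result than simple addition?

Classical: u' + v = 0.56 + 0.49 = 1.05c
Relativistic: u = (0.56 + 0.49)/(1 + 0.2744) = 1.05/1.2744 = 0.8239c
Difference: 1.05 - 0.8239 = 0.2261c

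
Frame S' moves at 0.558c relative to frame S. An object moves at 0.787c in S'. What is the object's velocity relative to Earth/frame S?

u = (u' + v)/(1 + u'v/c²)
Numerator: 0.787 + 0.558 = 1.345
Denominator: 1 + 0.439146 = 1.439146
u = 1.345/1.439146 = 0.9346c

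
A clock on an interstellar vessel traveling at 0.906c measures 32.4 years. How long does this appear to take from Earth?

Proper time Δt₀ = 32.4 years
γ = 1/√(1 - 0.906²) = 2.3625
Δt = γΔt₀ = 2.3625 × 32.4 = 76.55 years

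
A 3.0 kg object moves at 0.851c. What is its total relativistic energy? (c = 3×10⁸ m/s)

γ = 1/√(1 - 0.851²) = 1.904
mc² = 3.0 × (3×10⁸)² = 2.700×10¹⁷ J
E = γmc² = 1.904 × 2.700×10¹⁷ = 5.141×10¹⁷ J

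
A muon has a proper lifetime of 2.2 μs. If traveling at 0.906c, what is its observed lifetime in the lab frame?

Proper lifetime τ₀ = 2.2 μs
γ = 1/√(1 - 0.906²) = 2.3625
τ = γτ₀ = 2.3625 × 2.2 μs = 5.198 μs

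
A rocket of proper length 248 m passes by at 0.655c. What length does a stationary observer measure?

Proper length L₀ = 248 m
γ = 1/√(1 - 0.655²) = 1.3234
L = L₀/γ = 248/1.3234 = 187.4 m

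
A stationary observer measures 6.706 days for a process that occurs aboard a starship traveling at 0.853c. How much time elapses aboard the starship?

Dilated time Δt = 6.706 days
γ = 1/√(1 - 0.853²) = 1.916
Δt₀ = Δt/γ = 6.706/1.916 = 3.500 days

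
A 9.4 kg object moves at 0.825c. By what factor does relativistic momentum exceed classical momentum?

p_rel = γmv, p_class = mv
Ratio = γ = 1/√(1 - 0.825²) = 1.769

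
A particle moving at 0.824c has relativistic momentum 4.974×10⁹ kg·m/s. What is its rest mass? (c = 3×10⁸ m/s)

γ = 1/√(1 - 0.824²) = 1.765
v = 0.824 × 3×10⁸ = 2.472×10⁸ m/s
m = p/(γv) = 4.974×10⁹/(1.765 × 2.472×10⁸) = 11.40 kg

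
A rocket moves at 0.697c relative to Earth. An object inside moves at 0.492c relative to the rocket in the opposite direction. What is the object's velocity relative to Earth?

Object's velocity in rocket frame is u' = -0.492c
u = (u' + v)/(1 + u'v/c²) = (v - 0.492)/(1 - 0.492·v/c²)
Numerator: 0.697 - 0.492 = 0.205
Denominator: 1 - 0.342924 = 0.657076
u = 0.205/0.657076 = 0.3120c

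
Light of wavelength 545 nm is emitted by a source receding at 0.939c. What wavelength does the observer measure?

β = 0.939
Wavelength Doppler factor = √(1.939/0.061) = √(31.79) = 5.638
λ_obs = 545 × 5.638 = 3073 nm (redshift)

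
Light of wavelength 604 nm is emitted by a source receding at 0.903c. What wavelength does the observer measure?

β = 0.903
Wavelength Doppler factor = √(1.903/0.097) = √(19.62) = 4.429
λ_obs = 604 × 4.429 = 2675 nm (redshift)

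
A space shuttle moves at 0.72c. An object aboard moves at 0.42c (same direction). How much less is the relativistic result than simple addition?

Classical: u' + v = 0.42 + 0.72 = 1.14c
Relativistic: u = (0.42 + 0.72)/(1 + 0.3024) = 1.14/1.3024 = 0.8753c
Difference: 1.14 - 0.8753 = 0.2647c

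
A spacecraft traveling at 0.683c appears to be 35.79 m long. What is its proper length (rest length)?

Contracted length L = 35.79 m
γ = 1/√(1 - 0.683²) = 1.369
L₀ = γL = 1.369 × 35.79 = 49.00 m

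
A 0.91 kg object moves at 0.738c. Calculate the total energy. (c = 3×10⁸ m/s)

γ = 1/√(1 - 0.738²) = 1.482
mc² = 0.91 × (3×10⁸)² = 8.190×10¹⁶ J
E = γmc² = 1.482 × 8.190×10¹⁶ = 1.214×10¹⁷ J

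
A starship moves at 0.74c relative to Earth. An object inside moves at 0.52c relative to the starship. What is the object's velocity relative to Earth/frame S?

u = (u' + v)/(1 + u'v/c²)
Numerator: 0.52 + 0.74 = 1.26
Denominator: 1 + 0.3848 = 1.3848
u = 1.26/1.3848 = 0.9099c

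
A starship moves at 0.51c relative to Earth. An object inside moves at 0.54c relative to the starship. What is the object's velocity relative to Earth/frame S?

u = (u' + v)/(1 + u'v/c²)
Numerator: 0.54 + 0.51 = 1.05
Denominator: 1 + 0.2754 = 1.2754
u = 1.05/1.2754 = 0.8233c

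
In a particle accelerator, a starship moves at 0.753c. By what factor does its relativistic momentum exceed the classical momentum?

p_rel = γmv, p_class = mv
Ratio = γ = 1/√(1 - 0.753²)
= 1/√(0.432991) = 1.520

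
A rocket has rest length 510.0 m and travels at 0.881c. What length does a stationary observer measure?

Proper length L₀ = 510.0 m
γ = 1/√(1 - 0.881²) = 2.1136
L = L₀/γ = 510.0/2.1136 = 241.3 m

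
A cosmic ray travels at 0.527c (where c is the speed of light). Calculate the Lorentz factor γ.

v/c = 0.527, so (v/c)² = 0.277729
1 - (v/c)² = 0.722271
γ = 1/√(0.722271) = 1.177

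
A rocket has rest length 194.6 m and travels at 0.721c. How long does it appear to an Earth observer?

Proper length L₀ = 194.6 m
γ = 1/√(1 - 0.721²) = 1.4431
L = L₀/γ = 194.6/1.4431 = 134.8 m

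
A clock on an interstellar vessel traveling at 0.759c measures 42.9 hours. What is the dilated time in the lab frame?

Proper time Δt₀ = 42.9 hours
γ = 1/√(1 - 0.759²) = 1.536
Δt = γΔt₀ = 1.536 × 42.9 = 65.89 hours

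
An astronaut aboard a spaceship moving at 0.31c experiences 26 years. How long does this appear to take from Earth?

Proper time Δt₀ = 26 years
γ = 1/√(1 - 0.31²) = 1.052
Δt = γΔt₀ = 1.052 × 26 = 27.35 years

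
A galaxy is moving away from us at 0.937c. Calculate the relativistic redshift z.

β = 0.937
(1+β)/(1-β) = 1.937/0.063 = 30.75
√(30.75) = 5.545
z = 5.545 - 1 = 4.545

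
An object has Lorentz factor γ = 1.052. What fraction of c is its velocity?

From γ = 1/√(1 - v²/c²):
1/γ² = 1/1.052² = 0.90358
v²/c² = 1 - 0.90358 = 0.09642
v/c = √(0.09642) = 0.3105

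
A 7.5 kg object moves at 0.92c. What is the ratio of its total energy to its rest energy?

E = γmc², E₀ = mc²
E/E₀ = γ = 1/√(1 - 0.92²) = 2.552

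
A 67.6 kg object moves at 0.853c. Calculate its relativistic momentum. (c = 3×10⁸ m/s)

γ = 1/√(1 - 0.853²) = 1.91604
v = 0.853 × 3×10⁸ = 2.559×10⁸ m/s
p = γmv = 1.91604 × 67.6 × 2.559×10⁸ = 3.315×10¹⁰ kg·m/s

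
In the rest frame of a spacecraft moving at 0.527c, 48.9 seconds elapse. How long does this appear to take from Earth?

Proper time Δt₀ = 48.9 seconds
γ = 1/√(1 - 0.527²) = 1.1767
Δt = γΔt₀ = 1.1767 × 48.9 = 57.54 seconds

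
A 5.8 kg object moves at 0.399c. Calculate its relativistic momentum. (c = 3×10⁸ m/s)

γ = 1/√(1 - 0.399²) = 1.09057
v = 0.399 × 3×10⁸ = 1.197×10⁸ m/s
p = γmv = 1.09057 × 5.8 × 1.197×10⁸ = 7.571×10⁸ kg·m/s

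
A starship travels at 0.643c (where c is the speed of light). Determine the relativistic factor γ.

v/c = 0.643, so (v/c)² = 0.413449
1 - (v/c)² = 0.586551
γ = 1/√(0.586551) = 1.306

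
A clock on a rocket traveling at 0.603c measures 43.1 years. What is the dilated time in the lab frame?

Proper time Δt₀ = 43.1 years
γ = 1/√(1 - 0.603²) = 1.2535
Δt = γΔt₀ = 1.2535 × 43.1 = 54.03 years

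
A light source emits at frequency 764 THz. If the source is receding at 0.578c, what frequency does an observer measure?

β = v/c = 0.578
(1-β)/(1+β) = 0.422/1.578 = 0.2674
Doppler factor = √(0.2674) = 0.5171
f_obs = 764 × 0.5171 = 395.1 THz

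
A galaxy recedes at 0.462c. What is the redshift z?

β = 0.462
(1+β)/(1-β) = 1.462/0.538 = 2.7175
√(2.7175) = 1.6485
z = 1.6485 - 1 = 0.6485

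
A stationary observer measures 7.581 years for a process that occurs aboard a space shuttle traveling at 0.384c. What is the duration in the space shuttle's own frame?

Dilated time Δt = 7.581 years
γ = 1/√(1 - 0.384²) = 1.083
Δt₀ = Δt/γ = 7.581/1.083 = 7.000 years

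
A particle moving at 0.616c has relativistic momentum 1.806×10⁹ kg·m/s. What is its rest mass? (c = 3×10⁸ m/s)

γ = 1/√(1 - 0.616²) = 1.26944
v = 0.616 × 3×10⁸ = 1.848×10⁸ m/s
m = p/(γv) = 1.806×10⁹/(1.26944 × 1.848×10⁸) = 7.698 kg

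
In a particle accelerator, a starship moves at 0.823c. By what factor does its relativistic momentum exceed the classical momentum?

p_rel = γmv, p_class = mv
Ratio = γ = 1/√(1 - 0.823²)
= 1/√(0.322671) = 1.760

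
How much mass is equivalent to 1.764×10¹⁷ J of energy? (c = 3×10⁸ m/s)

From E = mc², we get m = E/c²
c² = (3×10⁸)² = 9×10¹⁶ m²/s²
m = 1.764×10¹⁷ / 9×10¹⁶ = 1.960 kg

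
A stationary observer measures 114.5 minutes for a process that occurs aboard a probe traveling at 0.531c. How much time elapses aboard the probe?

Dilated time Δt = 114.5 minutes
γ = 1/√(1 - 0.531²) = 1.18012
Δt₀ = Δt/γ = 114.5/1.18012 = 97.02 minutes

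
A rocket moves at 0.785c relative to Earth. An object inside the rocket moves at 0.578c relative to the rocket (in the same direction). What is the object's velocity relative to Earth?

u = (u' + v)/(1 + u'v/c²)
Numerator: 0.578 + 0.785 = 1.363
Denominator: 1 + 0.45373 = 1.45373
u = 1.363/1.45373 = 0.9376c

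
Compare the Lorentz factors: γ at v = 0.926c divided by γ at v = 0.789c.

γ₁ = 1/√(1 - 0.926²) = 2.649
γ₂ = 1/√(1 - 0.789²) = 1.628
γ₁/γ₂ = 2.649/1.628 = 1.627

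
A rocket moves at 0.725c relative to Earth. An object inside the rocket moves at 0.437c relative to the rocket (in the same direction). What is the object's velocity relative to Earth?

u = (u' + v)/(1 + u'v/c²)
Numerator: 0.437 + 0.725 = 1.162
Denominator: 1 + 0.316825 = 1.316825
u = 1.162/1.316825 = 0.8824c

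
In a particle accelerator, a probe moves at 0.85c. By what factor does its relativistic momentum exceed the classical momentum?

p_rel = γmv, p_class = mv
Ratio = γ = 1/√(1 - 0.85²)
= 1/√(0.2775) = 1.898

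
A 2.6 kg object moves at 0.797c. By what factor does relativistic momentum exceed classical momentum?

p_rel = γmv, p_class = mv
Ratio = γ = 1/√(1 - 0.797²) = 1.656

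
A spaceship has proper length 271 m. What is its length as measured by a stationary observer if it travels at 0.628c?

Proper length L₀ = 271 m
γ = 1/√(1 - 0.628²) = 1.285
L = L₀/γ = 271/1.285 = 210.9 m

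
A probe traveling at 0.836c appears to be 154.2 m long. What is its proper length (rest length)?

Contracted length L = 154.2 m
γ = 1/√(1 - 0.836²) = 1.822
L₀ = γL = 1.822 × 154.2 = 281.0 m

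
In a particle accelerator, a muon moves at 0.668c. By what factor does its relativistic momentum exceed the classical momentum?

p_rel = γmv, p_class = mv
Ratio = γ = 1/√(1 - 0.668²)
= 1/√(0.553776) = 1.344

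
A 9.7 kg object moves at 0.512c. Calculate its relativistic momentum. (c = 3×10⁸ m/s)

γ = 1/√(1 - 0.512²) = 1.1642
v = 0.512 × 3×10⁸ = 1.536×10⁸ m/s
p = γmv = 1.1642 × 9.7 × 1.536×10⁸ = 1.735×10⁹ kg·m/s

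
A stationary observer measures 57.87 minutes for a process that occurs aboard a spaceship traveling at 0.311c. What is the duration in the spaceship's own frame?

Dilated time Δt = 57.87 minutes
γ = 1/√(1 - 0.311²) = 1.0522
Δt₀ = Δt/γ = 57.87/1.0522 = 55.00 minutes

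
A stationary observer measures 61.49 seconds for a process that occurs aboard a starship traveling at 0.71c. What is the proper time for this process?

Dilated time Δt = 61.49 seconds
γ = 1/√(1 - 0.71²) = 1.420
Δt₀ = Δt/γ = 61.49/1.420 = 43.30 seconds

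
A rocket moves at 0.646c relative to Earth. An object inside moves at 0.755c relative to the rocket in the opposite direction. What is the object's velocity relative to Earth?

Object's velocity in rocket frame is u' = -0.755c
u = (u' + v)/(1 + u'v/c²) = (v - 0.755)/(1 - 0.755·v/c²)
Numerator: 0.646 - 0.755 = -0.109
Denominator: 1 - 0.48773 = 0.51227
u = -0.109/0.51227 = -0.2128c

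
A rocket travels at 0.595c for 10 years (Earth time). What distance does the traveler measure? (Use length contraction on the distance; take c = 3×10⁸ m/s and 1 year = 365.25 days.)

Earth distance: d = v × t = 0.595c × 10 yr = 5.6330×10¹⁶ m
γ = 1.2442
d' = d/γ = 5.6330×10¹⁶/1.2442 = 4.527×10¹⁶ m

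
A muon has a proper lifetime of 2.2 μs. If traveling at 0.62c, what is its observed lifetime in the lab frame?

Proper lifetime τ₀ = 2.2 μs
γ = 1/√(1 - 0.62²) = 1.2745
τ = γτ₀ = 1.2745 × 2.2 μs = 2.804 μs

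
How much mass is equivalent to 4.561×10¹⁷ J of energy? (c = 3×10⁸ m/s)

From E = mc², we get m = E/c²
c² = (3×10⁸)² = 9×10¹⁶ m²/s²
m = 4.561×10¹⁷ / 9×10¹⁶ = 5.068 kg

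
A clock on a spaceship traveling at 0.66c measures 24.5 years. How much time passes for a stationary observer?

Proper time Δt₀ = 24.5 years
γ = 1/√(1 - 0.66²) = 1.331
Δt = γΔt₀ = 1.331 × 24.5 = 32.61 years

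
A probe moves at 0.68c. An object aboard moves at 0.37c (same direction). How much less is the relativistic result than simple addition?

Classical: u' + v = 0.37 + 0.68 = 1.05c
Relativistic: u = (0.37 + 0.68)/(1 + 0.2516) = 1.05/1.2516 = 0.8389c
Difference: 1.05 - 0.8389 = 0.2111c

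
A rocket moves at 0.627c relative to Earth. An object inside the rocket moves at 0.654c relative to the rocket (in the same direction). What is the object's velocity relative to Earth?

u = (u' + v)/(1 + u'v/c²)
Numerator: 0.654 + 0.627 = 1.281
Denominator: 1 + 0.410058 = 1.410058
u = 1.281/1.410058 = 0.9085c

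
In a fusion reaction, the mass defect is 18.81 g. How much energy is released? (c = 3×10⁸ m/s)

Convert mass defect: Δm = 18.81 g = 0.01881 kg
E = Δm·c² = 0.01881 × (3×10⁸)²
= 0.01881 × 9×10¹⁶ = 1.693×10¹⁵ J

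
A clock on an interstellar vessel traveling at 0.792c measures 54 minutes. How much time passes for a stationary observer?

Proper time Δt₀ = 54 minutes
γ = 1/√(1 - 0.792²) = 1.638
Δt = γΔt₀ = 1.638 × 54 = 88.45 minutes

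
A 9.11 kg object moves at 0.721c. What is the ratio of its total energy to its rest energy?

E = γmc², E₀ = mc²
E/E₀ = γ = 1/√(1 - 0.721²) = 1.443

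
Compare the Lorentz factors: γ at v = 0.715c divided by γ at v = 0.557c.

γ₁ = 1/√(1 - 0.715²) = 1.430
γ₂ = 1/√(1 - 0.557²) = 1.204
γ₁/γ₂ = 1.430/1.204 = 1.188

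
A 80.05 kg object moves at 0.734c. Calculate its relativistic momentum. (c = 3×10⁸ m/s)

γ = 1/√(1 - 0.734²) = 1.472
v = 0.734 × 3×10⁸ = 2.202×10⁸ m/s
p = γmv = 1.472 × 80.05 × 2.202×10⁸ = 2.595×10¹⁰ kg·m/s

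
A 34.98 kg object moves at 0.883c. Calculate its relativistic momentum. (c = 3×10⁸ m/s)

γ = 1/√(1 - 0.883²) = 2.1305
v = 0.883 × 3×10⁸ = 2.649×10⁸ m/s
p = γmv = 2.1305 × 34.98 × 2.649×10⁸ = 1.974×10¹⁰ kg·m/s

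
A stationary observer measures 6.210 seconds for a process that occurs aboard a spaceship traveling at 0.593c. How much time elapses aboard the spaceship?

Dilated time Δt = 6.210 seconds
γ = 1/√(1 - 0.593²) = 1.242
Δt₀ = Δt/γ = 6.210/1.242 = 5.000 seconds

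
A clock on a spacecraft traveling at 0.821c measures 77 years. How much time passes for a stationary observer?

Proper time Δt₀ = 77 years
γ = 1/√(1 - 0.821²) = 1.752
Δt = γΔt₀ = 1.752 × 77 = 134.9 years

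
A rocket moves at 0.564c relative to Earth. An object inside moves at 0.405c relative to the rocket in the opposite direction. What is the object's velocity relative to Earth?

Object's velocity in rocket frame is u' = -0.405c
u = (u' + v)/(1 + u'v/c²) = (v - 0.405)/(1 - 0.405·v/c²)
Numerator: 0.564 - 0.405 = 0.159
Denominator: 1 - 0.22842 = 0.77158
u = 0.159/0.77158 = 0.2061c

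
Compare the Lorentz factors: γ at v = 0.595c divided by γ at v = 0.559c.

γ₁ = 1/√(1 - 0.595²) = 1.244
γ₂ = 1/√(1 - 0.559²) = 1.206
γ₁/γ₂ = 1.244/1.206 = 1.032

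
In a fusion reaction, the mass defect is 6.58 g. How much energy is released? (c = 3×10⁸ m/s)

Convert mass defect: Δm = 6.58 g = 0.00658 kg
E = Δm·c² = 0.00658 × (3×10⁸)²
= 0.00658 × 9×10¹⁶ = 5.922×10¹⁴ J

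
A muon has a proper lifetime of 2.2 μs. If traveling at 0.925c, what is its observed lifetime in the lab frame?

Proper lifetime τ₀ = 2.2 μs
γ = 1/√(1 - 0.925²) = 2.632
τ = γτ₀ = 2.632 × 2.2 μs = 5.790 μs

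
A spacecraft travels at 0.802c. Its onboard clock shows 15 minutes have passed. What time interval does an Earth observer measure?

Proper time Δt₀ = 15 minutes
γ = 1/√(1 - 0.802²) = 1.674
Δt = γΔt₀ = 1.674 × 15 = 25.11 minutes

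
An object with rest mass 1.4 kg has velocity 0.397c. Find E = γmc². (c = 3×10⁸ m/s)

γ = 1/√(1 - 0.397²) = 1.090
mc² = 1.4 × (3×10⁸)² = 1.260×10¹⁷ J
E = γmc² = 1.090 × 1.260×10¹⁷ = 1.373×10¹⁷ J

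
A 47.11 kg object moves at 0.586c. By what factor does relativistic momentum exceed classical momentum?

p_rel = γmv, p_class = mv
Ratio = γ = 1/√(1 - 0.586²) = 1.234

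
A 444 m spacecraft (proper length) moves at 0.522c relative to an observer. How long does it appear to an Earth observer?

Proper length L₀ = 444 m
γ = 1/√(1 - 0.522²) = 1.1724
L = L₀/γ = 444/1.1724 = 378.7 m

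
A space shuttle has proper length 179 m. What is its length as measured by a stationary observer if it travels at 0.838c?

Proper length L₀ = 179 m
γ = 1/√(1 - 0.838²) = 1.83261
L = L₀/γ = 179/1.83261 = 97.67 m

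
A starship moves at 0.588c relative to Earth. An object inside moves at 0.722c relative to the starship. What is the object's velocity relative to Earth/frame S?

u = (u' + v)/(1 + u'v/c²)
Numerator: 0.722 + 0.588 = 1.31
Denominator: 1 + 0.424536 = 1.424536
u = 1.31/1.424536 = 0.9196c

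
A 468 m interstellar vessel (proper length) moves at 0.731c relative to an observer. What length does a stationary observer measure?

Proper length L₀ = 468 m
γ = 1/√(1 - 0.731²) = 1.46546
L = L₀/γ = 468/1.46546 = 319.4 m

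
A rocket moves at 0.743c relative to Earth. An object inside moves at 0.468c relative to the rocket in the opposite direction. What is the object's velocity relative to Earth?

Object's velocity in rocket frame is u' = -0.468c
u = (u' + v)/(1 + u'v/c²) = (v - 0.468)/(1 - 0.468·v/c²)
Numerator: 0.743 - 0.468 = 0.275
Denominator: 1 - 0.347724 = 0.652276
u = 0.275/0.652276 = 0.4216c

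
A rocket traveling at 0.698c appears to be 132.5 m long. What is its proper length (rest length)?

Contracted length L = 132.5 m
γ = 1/√(1 - 0.698²) = 1.396
L₀ = γL = 1.396 × 132.5 = 185.0 m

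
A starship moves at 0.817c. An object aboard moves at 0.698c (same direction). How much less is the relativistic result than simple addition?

Classical: u' + v = 0.698 + 0.817 = 1.515c
Relativistic: u = (0.698 + 0.817)/(1 + 0.570266) = 1.515/1.570266 = 0.9648c
Difference: 1.515 - 0.9648 = 0.5502c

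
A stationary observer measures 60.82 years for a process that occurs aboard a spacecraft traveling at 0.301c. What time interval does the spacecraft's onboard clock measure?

Dilated time Δt = 60.82 years
γ = 1/√(1 - 0.301²) = 1.0486
Δt₀ = Δt/γ = 60.82/1.0486 = 58.00 years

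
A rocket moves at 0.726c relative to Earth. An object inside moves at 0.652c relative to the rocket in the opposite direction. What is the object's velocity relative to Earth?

Object's velocity in rocket frame is u' = -0.652c
u = (u' + v)/(1 + u'v/c²) = (v - 0.652)/(1 - 0.652·v/c²)
Numerator: 0.726 - 0.652 = 0.074
Denominator: 1 - 0.473352 = 0.526648
u = 0.074/0.526648 = 0.1405c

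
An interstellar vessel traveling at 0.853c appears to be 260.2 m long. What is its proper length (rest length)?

Contracted length L = 260.2 m
γ = 1/√(1 - 0.853²) = 1.91604
L₀ = γL = 1.91604 × 260.2 = 498.6 m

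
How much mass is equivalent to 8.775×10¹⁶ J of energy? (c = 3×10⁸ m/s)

From E = mc², we get m = E/c²
c² = (3×10⁸)² = 9×10¹⁶ m²/s²
m = 8.775×10¹⁶ / 9×10¹⁶ = 0.9750 kg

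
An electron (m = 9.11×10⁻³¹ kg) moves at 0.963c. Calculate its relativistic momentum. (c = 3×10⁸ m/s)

γ = 1/√(1 - 0.963²) = 3.7106
v = 0.963 × 3×10⁸ = 2.889×10⁸ m/s
p = γmv = 3.7106 × 9.11×10⁻³¹ × 2.889×10⁸ = 9.766×10⁻²² kg·m/s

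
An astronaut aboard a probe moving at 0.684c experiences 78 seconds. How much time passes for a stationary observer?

Proper time Δt₀ = 78 seconds
γ = 1/√(1 - 0.684²) = 1.371
Δt = γΔt₀ = 1.371 × 78 = 106.9 seconds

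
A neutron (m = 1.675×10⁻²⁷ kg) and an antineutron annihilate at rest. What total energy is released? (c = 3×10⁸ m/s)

Both particles have the same rest mass, so total mass = 2m
E = 2m·c² = 2 × 1.675×10⁻²⁷ × (3×10⁸)²
= 2 × 1.675×10⁻²⁷ × 9×10¹⁶
= 3.015×10⁻¹⁰ J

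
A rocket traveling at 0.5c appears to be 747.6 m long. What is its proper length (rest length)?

Contracted length L = 747.6 m
γ = 1/√(1 - 0.5²) = 1.1547
L₀ = γL = 1.1547 × 747.6 = 863.3 m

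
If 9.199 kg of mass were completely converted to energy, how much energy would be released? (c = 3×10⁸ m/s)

Using E = mc²:
c² = (3×10⁸)² = 9×10¹⁶ m²/s²
E = 9.199 × 9×10¹⁶ = 8.279×10¹⁷ J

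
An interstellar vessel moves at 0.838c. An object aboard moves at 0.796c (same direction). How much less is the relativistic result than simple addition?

Classical: u' + v = 0.796 + 0.838 = 1.634c
Relativistic: u = (0.796 + 0.838)/(1 + 0.667048) = 1.634/1.667048 = 0.9802c
Difference: 1.634 - 0.9802 = 0.6538c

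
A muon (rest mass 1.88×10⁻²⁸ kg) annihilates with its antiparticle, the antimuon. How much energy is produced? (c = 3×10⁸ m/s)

Both particles have the same rest mass, so total mass = 2m
E = 2m·c² = 2 × 1.88×10⁻²⁸ × (3×10⁸)²
= 2 × 1.88×10⁻²⁸ × 9×10¹⁶
= 3.384×10⁻¹¹ J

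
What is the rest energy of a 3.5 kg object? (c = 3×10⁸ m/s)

c² = (3×10⁸)² = 9.000×10¹⁶ m²/s²
E₀ = mc² = 3.5 × 9.000×10¹⁶ = 3.150×10¹⁷ J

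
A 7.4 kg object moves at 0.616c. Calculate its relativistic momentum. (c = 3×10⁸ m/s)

γ = 1/√(1 - 0.616²) = 1.2694
v = 0.616 × 3×10⁸ = 1.848×10⁸ m/s
p = γmv = 1.2694 × 7.4 × 1.848×10⁸ = 1.736×10⁹ kg·m/s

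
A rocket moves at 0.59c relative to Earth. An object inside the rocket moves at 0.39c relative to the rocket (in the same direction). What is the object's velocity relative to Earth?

u = (u' + v)/(1 + u'v/c²)
Numerator: 0.39 + 0.59 = 0.98
Denominator: 1 + 0.2301 = 1.2301
u = 0.98/1.2301 = 0.7967c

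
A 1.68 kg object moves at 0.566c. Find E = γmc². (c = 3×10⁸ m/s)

γ = 1/√(1 - 0.566²) = 1.213
mc² = 1.68 × (3×10⁸)² = 1.512×10¹⁷ J
E = γmc² = 1.213 × 1.512×10¹⁷ = 1.834×10¹⁷ J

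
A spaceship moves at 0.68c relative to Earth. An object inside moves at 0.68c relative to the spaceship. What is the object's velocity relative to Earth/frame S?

u = (u' + v)/(1 + u'v/c²)
Numerator: 0.68 + 0.68 = 1.36
Denominator: 1 + 0.4624 = 1.4624
u = 1.36/1.4624 = 0.9300c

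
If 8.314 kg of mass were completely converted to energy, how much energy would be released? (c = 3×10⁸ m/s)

Using E = mc²:
c² = (3×10⁸)² = 9×10¹⁶ m²/s²
E = 8.314 × 9×10¹⁶ = 7.483×10¹⁷ J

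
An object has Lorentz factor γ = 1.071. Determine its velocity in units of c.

From γ = 1/√(1 - v²/c²):
1/γ² = 1/1.071² = 0.87181
v²/c² = 1 - 0.87181 = 0.12819
v/c = √(0.12819) = 0.3580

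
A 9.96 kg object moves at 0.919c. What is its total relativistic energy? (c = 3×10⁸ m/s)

γ = 1/√(1 - 0.919²) = 2.5364
mc² = 9.96 × (3×10⁸)² = 8.964×10¹⁷ J
E = γmc² = 2.5364 × 8.964×10¹⁷ = 2.274×10¹⁸ J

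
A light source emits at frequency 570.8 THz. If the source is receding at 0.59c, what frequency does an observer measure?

β = v/c = 0.59
(1-β)/(1+β) = 0.41/1.59 = 0.2579
Doppler factor = √(0.2579) = 0.5078
f_obs = 570.8 × 0.5078 = 289.9 THz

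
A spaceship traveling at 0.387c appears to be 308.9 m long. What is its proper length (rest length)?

Contracted length L = 308.9 m
γ = 1/√(1 - 0.387²) = 1.0845
L₀ = γL = 1.0845 × 308.9 = 335.0 m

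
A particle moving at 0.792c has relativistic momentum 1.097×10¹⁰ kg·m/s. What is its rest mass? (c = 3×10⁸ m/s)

γ = 1/√(1 - 0.792²) = 1.638
v = 0.792 × 3×10⁸ = 2.376×10⁸ m/s
m = p/(γv) = 1.097×10¹⁰/(1.638 × 2.376×10⁸) = 28.19 kg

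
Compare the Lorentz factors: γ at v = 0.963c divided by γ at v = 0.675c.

γ₁ = 1/√(1 - 0.963²) = 3.7106
γ₂ = 1/√(1 - 0.675²) = 1.3553
γ₁/γ₂ = 3.7106/1.3553 = 2.738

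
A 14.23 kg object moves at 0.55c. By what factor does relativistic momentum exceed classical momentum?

p_rel = γmv, p_class = mv
Ratio = γ = 1/√(1 - 0.55²) = 1.197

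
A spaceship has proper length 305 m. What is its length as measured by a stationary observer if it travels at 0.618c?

Proper length L₀ = 305 m
γ = 1/√(1 - 0.618²) = 1.272
L = L₀/γ = 305/1.272 = 239.8 m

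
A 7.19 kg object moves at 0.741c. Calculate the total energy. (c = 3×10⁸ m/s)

γ = 1/√(1 - 0.741²) = 1.4892
mc² = 7.19 × (3×10⁸)² = 6.471×10¹⁷ J
E = γmc² = 1.4892 × 6.471×10¹⁷ = 9.637×10¹⁷ J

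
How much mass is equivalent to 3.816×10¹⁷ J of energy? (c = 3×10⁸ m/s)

From E = mc², we get m = E/c²
c² = (3×10⁸)² = 9×10¹⁶ m²/s²
m = 3.816×10¹⁷ / 9×10¹⁶ = 4.240 kg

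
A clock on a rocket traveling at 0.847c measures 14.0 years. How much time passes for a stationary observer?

Proper time Δt₀ = 14.0 years
γ = 1/√(1 - 0.847²) = 1.8811
Δt = γΔt₀ = 1.8811 × 14.0 = 26.34 years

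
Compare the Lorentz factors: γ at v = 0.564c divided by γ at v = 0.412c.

γ₁ = 1/√(1 - 0.564²) = 1.2110
γ₂ = 1/√(1 - 0.412²) = 1.0975
γ₁/γ₂ = 1.2110/1.0975 = 1.103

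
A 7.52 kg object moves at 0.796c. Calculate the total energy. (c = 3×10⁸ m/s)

γ = 1/√(1 - 0.796²) = 1.652
mc² = 7.52 × (3×10⁸)² = 6.768×10¹⁷ J
E = γmc² = 1.652 × 6.768×10¹⁷ = 1.118×10¹⁸ J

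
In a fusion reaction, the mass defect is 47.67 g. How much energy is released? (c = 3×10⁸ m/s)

Convert mass defect: Δm = 47.67 g = 0.04767 kg
E = Δm·c² = 0.04767 × (3×10⁸)²
= 0.04767 × 9×10¹⁶ = 4.290×10¹⁵ J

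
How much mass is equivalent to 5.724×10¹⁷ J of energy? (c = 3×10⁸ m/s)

From E = mc², we get m = E/c²
c² = (3×10⁸)² = 9×10¹⁶ m²/s²
m = 5.724×10¹⁷ / 9×10¹⁶ = 6.360 kg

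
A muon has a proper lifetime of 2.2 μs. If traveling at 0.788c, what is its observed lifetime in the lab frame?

Proper lifetime τ₀ = 2.2 μs
γ = 1/√(1 - 0.788²) = 1.624
τ = γτ₀ = 1.624 × 2.2 μs = 3.573 μs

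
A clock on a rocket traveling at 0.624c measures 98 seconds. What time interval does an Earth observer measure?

Proper time Δt₀ = 98 seconds
γ = 1/√(1 - 0.624²) = 1.280
Δt = γΔt₀ = 1.280 × 98 = 125.4 seconds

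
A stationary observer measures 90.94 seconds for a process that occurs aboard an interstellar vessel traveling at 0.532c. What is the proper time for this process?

Dilated time Δt = 90.94 seconds
γ = 1/√(1 - 0.532²) = 1.181
Δt₀ = Δt/γ = 90.94/1.181 = 77.00 seconds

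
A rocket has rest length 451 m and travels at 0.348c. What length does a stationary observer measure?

Proper length L₀ = 451 m
γ = 1/√(1 - 0.348²) = 1.0667
L = L₀/γ = 451/1.0667 = 422.8 m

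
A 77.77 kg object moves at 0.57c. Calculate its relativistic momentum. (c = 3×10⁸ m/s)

γ = 1/√(1 - 0.57²) = 1.2171
v = 0.57 × 3×10⁸ = 1.710×10⁸ m/s
p = γmv = 1.2171 × 77.77 × 1.710×10⁸ = 1.619×10¹⁰ kg·m/s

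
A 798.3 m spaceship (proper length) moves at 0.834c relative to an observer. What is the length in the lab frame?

Proper length L₀ = 798.3 m
γ = 1/√(1 - 0.834²) = 1.8124
L = L₀/γ = 798.3/1.8124 = 440.5 m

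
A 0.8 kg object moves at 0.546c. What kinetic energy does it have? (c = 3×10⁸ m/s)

γ = 1/√(1 - 0.546²) = 1.1936
γ - 1 = 0.1936
KE = (γ-1)mc² = 0.1936 × 0.8 × (3×10⁸)² = 1.394×10¹⁶ J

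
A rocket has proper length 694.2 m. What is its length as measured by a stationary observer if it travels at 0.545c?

Proper length L₀ = 694.2 m
γ = 1/√(1 - 0.545²) = 1.1927
L = L₀/γ = 694.2/1.1927 = 582.0 m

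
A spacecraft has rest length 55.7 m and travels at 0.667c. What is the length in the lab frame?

Proper length L₀ = 55.7 m
γ = 1/√(1 - 0.667²) = 1.3422
L = L₀/γ = 55.7/1.3422 = 41.50 m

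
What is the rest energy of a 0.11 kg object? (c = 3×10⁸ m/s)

c² = (3×10⁸)² = 9.000×10¹⁶ m²/s²
E₀ = mc² = 0.11 × 9.000×10¹⁶ = 9.900×10¹⁵ J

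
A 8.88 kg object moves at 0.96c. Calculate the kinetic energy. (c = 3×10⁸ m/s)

γ = 1/√(1 - 0.96²) = 3.571
γ - 1 = 2.571
KE = (γ-1)mc² = 2.571 × 8.88 × (3×10⁸)² = 2.055×10¹⁸ J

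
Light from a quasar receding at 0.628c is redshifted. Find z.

β = 0.628
(1+β)/(1-β) = 1.628/0.372 = 4.376
√(4.376) = 2.092
z = 2.092 - 1 = 1.092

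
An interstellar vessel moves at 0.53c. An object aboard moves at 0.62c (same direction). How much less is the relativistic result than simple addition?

Classical: u' + v = 0.62 + 0.53 = 1.15c
Relativistic: u = (0.62 + 0.53)/(1 + 0.3286) = 1.15/1.3286 = 0.8656c
Difference: 1.15 - 0.8656 = 0.2844c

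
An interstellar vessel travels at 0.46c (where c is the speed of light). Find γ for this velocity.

v/c = 0.46, so (v/c)² = 0.2116
1 - (v/c)² = 0.7884
γ = 1/√(0.7884) = 1.126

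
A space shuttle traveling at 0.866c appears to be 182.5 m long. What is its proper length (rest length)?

Contracted length L = 182.5 m
γ = 1/√(1 - 0.866²) = 2.000
L₀ = γL = 2.000 × 182.5 = 365.0 m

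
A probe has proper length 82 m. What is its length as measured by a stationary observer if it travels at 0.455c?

Proper length L₀ = 82 m
γ = 1/√(1 - 0.455²) = 1.123
L = L₀/γ = 82/1.123 = 73.02 m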